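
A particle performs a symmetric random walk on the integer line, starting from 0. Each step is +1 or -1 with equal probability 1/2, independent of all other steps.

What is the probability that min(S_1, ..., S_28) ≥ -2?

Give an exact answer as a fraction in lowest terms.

Answer: 14375115/33554432

Derivation:
Let f(t,s) = #length-t paths at position s with S_1..S_t all ≥ -2.
f(t,s) = f(t-1,s-1) + f(t-1,s+1) for s ≥ -2; f(t,s) = 0 for s < -2.
t=0: f(0,0)=1
t=1: f(1,-1)=1 f(1,1)=1
t=2: f(2,-2)=1 f(2,0)=2 f(2,2)=1
t=3: f(3,-1)=3 f(3,1)=3 f(3,3)=1
t=4: f(4,-2)=3 f(4,0)=6 f(4,2)=4 f(4,4)=1
t=5: f(5,-1)=9 f(5,1)=10 f(5,3)=5 f(5,5)=1
t=6: f(6,-2)=9 f(6,0)=19 f(6,2)=15 f(6,4)=6 f(6,6)=1
t=7: f(7,-1)=28 f(7,1)=34 f(7,3)=21 f(7,5)=7 f(7,7)=1
t=8: f(8,-2)=28 f(8,0)=62 f(8,2)=55 f(8,4)=28 f(8,6)=8 f(8,8)=1
t=9: f(9,-1)=90 f(9,1)=117 f(9,3)=83 f(9,5)=36 f(9,7)=9 f(9,9)=1
t=10: f(10,-2)=90 f(10,0)=207 f(10,2)=200 f(10,4)=119 f(10,6)=45 f(10,8)=10 f(10,10)=1
t=11: f(11,-1)=297 f(11,1)=407 f(11,3)=319 f(11,5)=164 f(11,7)=55 f(11,9)=11 f(11,11)=1
t=12: f(12,-2)=297 f(12,0)=704 f(12,2)=726 f(12,4)=483 f(12,6)=219 f(12,8)=66 f(12,10)=12 f(12,12)=1
t=13: f(13,-1)=1001 f(13,1)=1430 f(13,3)=1209 f(13,5)=702 f(13,7)=285 f(13,9)=78 f(13,11)=13 f(13,13)=1
t=14: f(14,-2)=1001 f(14,0)=2431 f(14,2)=2639 f(14,4)=1911 f(14,6)=987 f(14,8)=363 f(14,10)=91 f(14,12)=14 f(14,14)=1
t=15: f(15,-1)=3432 f(15,1)=5070 f(15,3)=4550 f(15,5)=2898 f(15,7)=1350 f(15,9)=454 f(15,11)=105 f(15,13)=15 f(15,15)=1
t=16: f(16,-2)=3432 f(16,0)=8502 f(16,2)=9620 f(16,4)=7448 f(16,6)=4248 f(16,8)=1804 f(16,10)=559 f(16,12)=120 f(16,14)=16 f(16,16)=1
t=17: f(17,-1)=11934 f(17,1)=18122 f(17,3)=17068 f(17,5)=11696 f(17,7)=6052 f(17,9)=2363 f(17,11)=679 f(17,13)=136 f(17,15)=17 f(17,17)=1
t=18: f(18,-2)=11934 f(18,0)=30056 f(18,2)=35190 f(18,4)=28764 f(18,6)=17748 f(18,8)=8415 f(18,10)=3042 f(18,12)=815 f(18,14)=153 f(18,16)=18 f(18,18)=1
t=19: f(19,-1)=41990 f(19,1)=65246 f(19,3)=63954 f(19,5)=46512 f(19,7)=26163 f(19,9)=11457 f(19,11)=3857 f(19,13)=968 f(19,15)=171 f(19,17)=19 f(19,19)=1
t=20: f(20,-2)=41990 f(20,0)=107236 f(20,2)=129200 f(20,4)=110466 f(20,6)=72675 f(20,8)=37620 f(20,10)=15314 f(20,12)=4825 f(20,14)=1139 f(20,16)=190 f(20,18)=20 f(20,20)=1
t=21: f(21,-1)=149226 f(21,1)=236436 f(21,3)=239666 f(21,5)=183141 f(21,7)=110295 f(21,9)=52934 f(21,11)=20139 f(21,13)=5964 f(21,15)=1329 f(21,17)=210 f(21,19)=21 f(21,21)=1
t=22: f(22,-2)=149226 f(22,0)=385662 f(22,2)=476102 f(22,4)=422807 f(22,6)=293436 f(22,8)=163229 f(22,10)=73073 f(22,12)=26103 f(22,14)=7293 f(22,16)=1539 f(22,18)=231 f(22,20)=22 f(22,22)=1
t=23: f(23,-1)=534888 f(23,1)=861764 f(23,3)=898909 f(23,5)=716243 f(23,7)=456665 f(23,9)=236302 f(23,11)=99176 f(23,13)=33396 f(23,15)=8832 f(23,17)=1770 f(23,19)=253 f(23,21)=23 f(23,23)=1
t=24: f(24,-2)=534888 f(24,0)=1396652 f(24,2)=1760673 f(24,4)=1615152 f(24,6)=1172908 f(24,8)=692967 f(24,10)=335478 f(24,12)=132572 f(24,14)=42228 f(24,16)=10602 f(24,18)=2023 f(24,20)=276 f(24,22)=24 f(24,24)=1
t=25: f(25,-1)=1931540 f(25,1)=3157325 f(25,3)=3375825 f(25,5)=2788060 f(25,7)=1865875 f(25,9)=1028445 f(25,11)=468050 f(25,13)=174800 f(25,15)=52830 f(25,17)=12625 f(25,19)=2299 f(25,21)=300 f(25,23)=25 f(25,25)=1
t=26: f(26,-2)=1931540 f(26,0)=5088865 f(26,2)=6533150 f(26,4)=6163885 f(26,6)=4653935 f(26,8)=2894320 f(26,10)=1496495 f(26,12)=642850 f(26,14)=227630 f(26,16)=65455 f(26,18)=14924 f(26,20)=2599 f(26,22)=325 f(26,24)=26 f(26,26)=1
t=27: f(27,-1)=7020405 f(27,1)=11622015 f(27,3)=12697035 f(27,5)=10817820 f(27,7)=7548255 f(27,9)=4390815 f(27,11)=2139345 f(27,13)=870480 f(27,15)=293085 f(27,17)=80379 f(27,19)=17523 f(27,21)=2924 f(27,23)=351 f(27,25)=27 f(27,27)=1
t=28: f(28,-2)=7020405 f(28,0)=18642420 f(28,2)=24319050 f(28,4)=23514855 f(28,6)=18366075 f(28,8)=11939070 f(28,10)=6530160 f(28,12)=3009825 f(28,14)=1163565 f(28,16)=373464 f(28,18)=97902 f(28,20)=20447 f(28,22)=3275 f(28,24)=378 f(28,26)=28 f(28,28)=1
Σ_s f(28,s) = 115000920
P = 115000920/268435456 = 14375115/33554432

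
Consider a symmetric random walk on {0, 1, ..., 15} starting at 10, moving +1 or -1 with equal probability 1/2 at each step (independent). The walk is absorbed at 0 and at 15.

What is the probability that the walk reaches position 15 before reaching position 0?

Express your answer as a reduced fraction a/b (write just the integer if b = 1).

Symmetric walk (p = 1/2): the harmonic-function argument gives P(hit 15 before 0 | start at 10) = a/N.
P = 10/15 = 2/3

Answer: 2/3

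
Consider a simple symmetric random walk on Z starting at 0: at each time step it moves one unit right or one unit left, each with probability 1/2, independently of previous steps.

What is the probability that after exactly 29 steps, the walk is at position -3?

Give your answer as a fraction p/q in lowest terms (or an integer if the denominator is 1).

To reach position -3 after 29 steps: need 13 steps of +1 and 16 of -1.
Favorable paths: C(29,13) = 67863915
Total paths: 2^29 = 536870912
P = 67863915/536870912 = 67863915/536870912

Answer: 67863915/536870912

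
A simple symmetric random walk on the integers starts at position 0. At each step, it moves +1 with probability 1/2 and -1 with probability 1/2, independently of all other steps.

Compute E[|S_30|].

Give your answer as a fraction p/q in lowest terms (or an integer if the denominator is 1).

Answer: 145422675/33554432

Derivation:
S_30 takes values m ≡ 0 (mod 2) with |m| ≤ 30; P(S_30=m) = C(30,(30+m)/2)/2^30.
Total paths: 2^30 = 1073741824
Distribution: P(S=-30)=1/1073741824, P(S=-28)=30/1073741824, P(S=-26)=435/1073741824, P(S=-24)=4060/1073741824, P(S=-22)=27405/1073741824, P(S=-20)=142506/1073741824, P(S=-18)=593775/1073741824, P(S=-16)=2035800/1073741824, P(S=-14)=5852925/1073741824, P(S=-12)=14307150/1073741824, P(S=-10)=30045015/1073741824, P(S=-8)=54627300/1073741824, P(S=-6)=86493225/1073741824, P(S=-4)=119759850/1073741824, P(S=-2)=145422675/1073741824, P(S=0)=155117520/1073741824, P(S=2)=145422675/1073741824, P(S=4)=119759850/1073741824, P(S=6)=86493225/1073741824, P(S=8)=54627300/1073741824, P(S=10)=30045015/1073741824, P(S=12)=14307150/1073741824, P(S=14)=5852925/1073741824, P(S=16)=2035800/1073741824, P(S=18)=593775/1073741824, P(S=20)=142506/1073741824, P(S=22)=27405/1073741824, P(S=24)=4060/1073741824, P(S=26)=435/1073741824, P(S=28)=30/1073741824, P(S=30)=1/1073741824
E[|S_30|] = Σ_m |m|·P(S_30=m) = 4653525600/1073741824 = 145422675/33554432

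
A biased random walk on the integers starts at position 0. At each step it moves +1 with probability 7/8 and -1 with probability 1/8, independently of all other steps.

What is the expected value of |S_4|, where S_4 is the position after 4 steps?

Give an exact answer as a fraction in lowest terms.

S_4 takes values m ≡ 0 (mod 2) with |m| ≤ 4; P(S_4=m) = C(4,(4+m)/2) · (7/8)^((4+m)/2) · (1/8)^((4-m)/2).
Distribution: P(S=-4)=1/4096, P(S=-2)=7/1024, P(S=0)=147/2048, P(S=2)=343/1024, P(S=4)=2401/4096
E[|S_4|] = Σ_m |m|·P(S_4=m) = 1551/512

Answer: 1551/512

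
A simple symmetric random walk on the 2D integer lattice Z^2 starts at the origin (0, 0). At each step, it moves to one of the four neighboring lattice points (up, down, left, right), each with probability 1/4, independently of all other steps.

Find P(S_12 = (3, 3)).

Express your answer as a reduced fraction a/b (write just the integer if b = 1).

Answer: 12705/1048576

Derivation:
Let h be the number of horizontal steps (so 12-h are vertical). To end at (3,3) need (h+3)/2 right-steps and ((12-h)+3)/2 up-steps.
Sum over h with 3 ≤ h ≤ 9, h ≡ 1 (mod 2), 12-h ≡ 1 (mod 2):
h=3: C(12,3)·C(3,3)·C(9,6) = 220·1·84 = 18480
h=5: C(12,5)·C(5,4)·C(7,5) = 792·5·21 = 83160
h=7: C(12,7)·C(7,5)·C(5,4) = 792·21·5 = 83160
h=9: C(12,9)·C(9,6)·C(3,3) = 220·84·1 = 18480
Total favorable: 203280
Total paths: 4^12 = 16777216
P = 203280/16777216 = 12705/1048576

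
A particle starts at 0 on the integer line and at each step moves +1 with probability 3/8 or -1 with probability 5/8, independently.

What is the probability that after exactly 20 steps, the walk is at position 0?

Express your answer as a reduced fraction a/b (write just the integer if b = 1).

Answer: 26634904892578125/288230376151711744

Derivation:
To be at 0 after 20 steps: need exactly 10 steps of +1 and 10 of -1.
Number of such sequences: C(20,10) = 184756
Each has probability (3/8)^10 · (5/8)^10 = 576650390625/1152921504606846976
P = 184756 · 576650390625/1152921504606846976 = 26634904892578125/288230376151711744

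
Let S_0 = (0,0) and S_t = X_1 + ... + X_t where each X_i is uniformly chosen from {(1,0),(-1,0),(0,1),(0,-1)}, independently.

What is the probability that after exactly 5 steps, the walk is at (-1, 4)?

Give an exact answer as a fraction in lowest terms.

Let h be the number of horizontal steps (so 5-h are vertical). To end at (-1,4) need (h-1)/2 right-steps and ((5-h)+4)/2 up-steps.
Sum over h with 1 ≤ h ≤ 1, h ≡ 1 (mod 2), 5-h ≡ 0 (mod 2):
h=1: C(5,1)·C(1,0)·C(4,4) = 5·1·1 = 5
Total favorable: 5
Total paths: 4^5 = 1024
P = 5/1024 = 5/1024

Answer: 5/1024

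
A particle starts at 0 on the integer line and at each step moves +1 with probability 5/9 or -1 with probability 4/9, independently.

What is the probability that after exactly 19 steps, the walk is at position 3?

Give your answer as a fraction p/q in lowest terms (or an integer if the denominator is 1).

To reach position 3 after 19 steps: need 11 steps of +1 and 8 steps of -1.
Number of such sequences: C(19,11) = 75582
Each has probability (5/9)^11 · (4/9)^8 = 3200000000000/1350851717672992089
P = 75582 · 3200000000000/1350851717672992089 = 26873600000000000/150094635296999121

Answer: 26873600000000000/150094635296999121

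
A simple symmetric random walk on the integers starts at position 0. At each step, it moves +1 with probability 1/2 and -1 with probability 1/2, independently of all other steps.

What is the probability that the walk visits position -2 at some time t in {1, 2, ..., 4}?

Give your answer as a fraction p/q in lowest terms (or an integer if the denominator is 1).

Count via complement. Let g(t,s) = #length-t paths at position s with S_1..S_t all ≠ -2.
g(t,s) = g(t-1,s-1) + g(t-1,s+1) for s ≠ -2; g(t,-2) = 0.
t=0: g(0,0)=1
t=1: g(1,-1)=1 g(1,1)=1
t=2: g(2,0)=2 g(2,2)=1
t=3: g(3,-1)=2 g(3,1)=3 g(3,3)=1
t=4: g(4,0)=5 g(4,2)=4 g(4,4)=1
Paths never hitting -2: Σ_s g(4,s) = 10
Paths hitting -2: 2^4 - 10 = 6
P = 6/16 = 3/8

Answer: 3/8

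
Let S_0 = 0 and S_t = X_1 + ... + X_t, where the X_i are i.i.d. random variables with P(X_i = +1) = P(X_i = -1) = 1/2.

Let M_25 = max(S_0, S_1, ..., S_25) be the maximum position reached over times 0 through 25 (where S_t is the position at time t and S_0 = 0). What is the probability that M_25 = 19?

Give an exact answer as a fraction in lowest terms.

Answer: 575/8388608

Derivation:
Let M_25 = max(S_0,...,S_25). Use the reflection principle: for j ≥ 1, #{paths with M_25 ≥ j} = #{S_25 ≥ j} + #{S_25 ≥ j+1}.
By reflection, #{M_25 ≥ 19} = #{S_25 ≥ 19} + #{S_25 ≥ 20} = 2626 + 326 = 2952.
#{M_25 ≥ 20} = #{S_25 ≥ 20} + #{S_25 ≥ 21} = 326 + 326 = 652.
#{M_25 = 19} = 2952 - 652 = 2300.
P(M_25 = 19) = 2300/33554432 = 575/8388608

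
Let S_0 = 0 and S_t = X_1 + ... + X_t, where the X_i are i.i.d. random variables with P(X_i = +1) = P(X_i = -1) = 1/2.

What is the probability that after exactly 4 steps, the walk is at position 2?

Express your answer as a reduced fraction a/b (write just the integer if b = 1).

Answer: 1/4

Derivation:
To reach position 2 after 4 steps: need 3 steps of +1 and 1 of -1.
Favorable paths: C(4,3) = 4
Total paths: 2^4 = 16
P = 4/16 = 1/4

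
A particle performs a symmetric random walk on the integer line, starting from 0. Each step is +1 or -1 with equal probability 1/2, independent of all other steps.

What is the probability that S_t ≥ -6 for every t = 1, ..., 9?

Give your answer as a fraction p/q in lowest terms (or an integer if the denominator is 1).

Let f(t,s) = #length-t paths at position s with S_1..S_t all ≥ -6.
f(t,s) = f(t-1,s-1) + f(t-1,s+1) for s ≥ -6; f(t,s) = 0 for s < -6.
t=0: f(0,0)=1
t=1: f(1,-1)=1 f(1,1)=1
t=2: f(2,-2)=1 f(2,0)=2 f(2,2)=1
t=3: f(3,-3)=1 f(3,-1)=3 f(3,1)=3 f(3,3)=1
t=4: f(4,-4)=1 f(4,-2)=4 f(4,0)=6 f(4,2)=4 f(4,4)=1
t=5: f(5,-5)=1 f(5,-3)=5 f(5,-1)=10 f(5,1)=10 f(5,3)=5 f(5,5)=1
t=6: f(6,-6)=1 f(6,-4)=6 f(6,-2)=15 f(6,0)=20 f(6,2)=15 f(6,4)=6 f(6,6)=1
t=7: f(7,-5)=7 f(7,-3)=21 f(7,-1)=35 f(7,1)=35 f(7,3)=21 f(7,5)=7 f(7,7)=1
t=8: f(8,-6)=7 f(8,-4)=28 f(8,-2)=56 f(8,0)=70 f(8,2)=56 f(8,4)=28 f(8,6)=8 f(8,8)=1
t=9: f(9,-5)=35 f(9,-3)=84 f(9,-1)=126 f(9,1)=126 f(9,3)=84 f(9,5)=36 f(9,7)=9 f(9,9)=1
Σ_s f(9,s) = 501
P = 501/512 = 501/512

Answer: 501/512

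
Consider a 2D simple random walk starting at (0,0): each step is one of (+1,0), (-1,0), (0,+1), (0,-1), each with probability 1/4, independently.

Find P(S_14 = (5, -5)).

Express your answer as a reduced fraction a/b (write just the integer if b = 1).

Answer: 39039/33554432

Derivation:
Let h be the number of horizontal steps (so 14-h are vertical). To end at (5,-5) need (h+5)/2 right-steps and ((14-h)-5)/2 up-steps.
Sum over h with 5 ≤ h ≤ 9, h ≡ 1 (mod 2), 14-h ≡ 1 (mod 2):
h=5: C(14,5)·C(5,5)·C(9,2) = 2002·1·36 = 72072
h=7: C(14,7)·C(7,6)·C(7,1) = 3432·7·7 = 168168
h=9: C(14,9)·C(9,7)·C(5,0) = 2002·36·1 = 72072
Total favorable: 312312
Total paths: 4^14 = 268435456
P = 312312/268435456 = 39039/33554432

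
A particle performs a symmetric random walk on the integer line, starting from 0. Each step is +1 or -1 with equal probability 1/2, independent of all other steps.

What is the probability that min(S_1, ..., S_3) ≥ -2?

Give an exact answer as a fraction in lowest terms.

Let f(t,s) = #length-t paths at position s with S_1..S_t all ≥ -2.
f(t,s) = f(t-1,s-1) + f(t-1,s+1) for s ≥ -2; f(t,s) = 0 for s < -2.
t=0: f(0,0)=1
t=1: f(1,-1)=1 f(1,1)=1
t=2: f(2,-2)=1 f(2,0)=2 f(2,2)=1
t=3: f(3,-1)=3 f(3,1)=3 f(3,3)=1
Σ_s f(3,s) = 7
P = 7/8 = 7/8

Answer: 7/8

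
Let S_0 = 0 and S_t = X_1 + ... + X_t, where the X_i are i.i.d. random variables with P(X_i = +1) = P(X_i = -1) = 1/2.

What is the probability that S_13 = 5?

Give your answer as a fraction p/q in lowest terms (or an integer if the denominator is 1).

To reach position 5 after 13 steps: need 9 steps of +1 and 4 of -1.
Favorable paths: C(13,9) = 715
Total paths: 2^13 = 8192
P = 715/8192 = 715/8192

Answer: 715/8192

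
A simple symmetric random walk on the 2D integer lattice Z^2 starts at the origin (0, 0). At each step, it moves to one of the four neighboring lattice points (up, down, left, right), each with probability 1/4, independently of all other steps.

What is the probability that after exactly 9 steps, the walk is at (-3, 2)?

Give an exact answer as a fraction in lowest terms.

Let h be the number of horizontal steps (so 9-h are vertical). To end at (-3,2) need (h-3)/2 right-steps and ((9-h)+2)/2 up-steps.
Sum over h with 3 ≤ h ≤ 7, h ≡ 1 (mod 2), 9-h ≡ 0 (mod 2):
h=3: C(9,3)·C(3,0)·C(6,4) = 84·1·15 = 1260
h=5: C(9,5)·C(5,1)·C(4,3) = 126·5·4 = 2520
h=7: C(9,7)·C(7,2)·C(2,2) = 36·21·1 = 756
Total favorable: 4536
Total paths: 4^9 = 262144
P = 4536/262144 = 567/32768

Answer: 567/32768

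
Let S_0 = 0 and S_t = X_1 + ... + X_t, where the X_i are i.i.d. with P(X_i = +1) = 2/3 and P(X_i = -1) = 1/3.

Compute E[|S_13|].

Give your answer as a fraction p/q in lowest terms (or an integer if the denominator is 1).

S_13 takes values m ≡ 1 (mod 2) with |m| ≤ 13; P(S_13=m) = C(13,(13+m)/2) · (2/3)^((13+m)/2) · (1/3)^((13-m)/2).
Distribution: P(S=-13)=1/1594323, P(S=-11)=26/1594323, P(S=-9)=104/531441, P(S=-7)=2288/1594323, P(S=-5)=11440/1594323, P(S=-3)=4576/177147, P(S=-1)=36608/531441, P(S=1)=73216/531441, P(S=3)=36608/177147, P(S=5)=366080/1594323, P(S=7)=292864/1594323, P(S=9)=53248/531441, P(S=11)=53248/1594323, P(S=13)=8192/1594323
E[|S_13|] = Σ_m |m|·P(S_13=m) = 836459/177147

Answer: 836459/177147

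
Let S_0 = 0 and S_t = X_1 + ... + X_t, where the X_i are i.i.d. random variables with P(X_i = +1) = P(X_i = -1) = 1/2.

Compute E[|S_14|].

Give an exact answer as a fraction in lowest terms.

S_14 takes values m ≡ 0 (mod 2) with |m| ≤ 14; P(S_14=m) = C(14,(14+m)/2)/2^14.
Total paths: 2^14 = 16384
Distribution: P(S=-14)=1/16384, P(S=-12)=14/16384, P(S=-10)=91/16384, P(S=-8)=364/16384, P(S=-6)=1001/16384, P(S=-4)=2002/16384, P(S=-2)=3003/16384, P(S=0)=3432/16384, P(S=2)=3003/16384, P(S=4)=2002/16384, P(S=6)=1001/16384, P(S=8)=364/16384, P(S=10)=91/16384, P(S=12)=14/16384, P(S=14)=1/16384
E[|S_14|] = Σ_m |m|·P(S_14=m) = 48048/16384 = 3003/1024

Answer: 3003/1024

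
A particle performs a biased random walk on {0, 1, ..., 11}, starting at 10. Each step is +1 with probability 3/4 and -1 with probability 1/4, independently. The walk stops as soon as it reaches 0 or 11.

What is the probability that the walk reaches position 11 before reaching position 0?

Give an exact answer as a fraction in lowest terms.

Biased walk: p = 3/4, q = 1/4, r = q/p = 1/3
Gambler's ruin: P(hit 11 before 0 | start at 10) = (1 - r^a)/(1 - r^N)
r^10 = 1/59049; r^11 = 1/177147
P = (1 - 1/59049) / (1 - 1/177147) = 59048/59049 / 177146/177147 = 88572/88573

Answer: 88572/88573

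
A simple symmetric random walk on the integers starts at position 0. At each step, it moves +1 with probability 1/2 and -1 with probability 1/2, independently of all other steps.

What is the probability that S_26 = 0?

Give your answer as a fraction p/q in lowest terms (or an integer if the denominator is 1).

To return to 0 after 26 steps: need exactly 13 steps of +1 and 13 of -1.
Favorable paths: C(26,13) = 10400600
Total paths: 2^26 = 67108864
P = 10400600/67108864 = 1300075/8388608

Answer: 1300075/8388608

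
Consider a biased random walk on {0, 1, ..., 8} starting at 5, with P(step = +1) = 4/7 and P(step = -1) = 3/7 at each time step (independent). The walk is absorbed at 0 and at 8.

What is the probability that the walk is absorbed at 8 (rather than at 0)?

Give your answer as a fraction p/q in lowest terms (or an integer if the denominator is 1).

Biased walk: p = 4/7, q = 3/7, r = q/p = 3/4
Gambler's ruin: P(hit 8 before 0 | start at 5) = (1 - r^a)/(1 - r^N)
r^5 = 243/1024; r^8 = 6561/65536
P = (1 - 243/1024) / (1 - 6561/65536) = 781/1024 / 58975/65536 = 49984/58975

Answer: 49984/58975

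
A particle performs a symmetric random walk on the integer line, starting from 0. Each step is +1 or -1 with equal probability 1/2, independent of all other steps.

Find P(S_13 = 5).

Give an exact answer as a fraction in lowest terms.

Answer: 715/8192

Derivation:
To reach position 5 after 13 steps: need 9 steps of +1 and 4 of -1.
Favorable paths: C(13,9) = 715
Total paths: 2^13 = 8192
P = 715/8192 = 715/8192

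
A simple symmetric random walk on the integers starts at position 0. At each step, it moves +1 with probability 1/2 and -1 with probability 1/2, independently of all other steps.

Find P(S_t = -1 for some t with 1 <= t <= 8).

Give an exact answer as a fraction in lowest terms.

Answer: 93/128

Derivation:
Count via complement. Let g(t,s) = #length-t paths at position s with S_1..S_t all ≠ -1.
g(t,s) = g(t-1,s-1) + g(t-1,s+1) for s ≠ -1; g(t,-1) = 0.
t=0: g(0,0)=1
t=1: g(1,1)=1
t=2: g(2,0)=1 g(2,2)=1
t=3: g(3,1)=2 g(3,3)=1
t=4: g(4,0)=2 g(4,2)=3 g(4,4)=1
t=5: g(5,1)=5 g(5,3)=4 g(5,5)=1
t=6: g(6,0)=5 g(6,2)=9 g(6,4)=5 g(6,6)=1
t=7: g(7,1)=14 g(7,3)=14 g(7,5)=6 g(7,7)=1
t=8: g(8,0)=14 g(8,2)=28 g(8,4)=20 g(8,6)=7 g(8,8)=1
Paths never hitting -1: Σ_s g(8,s) = 70
Paths hitting -1: 2^8 - 70 = 186
P = 186/256 = 93/128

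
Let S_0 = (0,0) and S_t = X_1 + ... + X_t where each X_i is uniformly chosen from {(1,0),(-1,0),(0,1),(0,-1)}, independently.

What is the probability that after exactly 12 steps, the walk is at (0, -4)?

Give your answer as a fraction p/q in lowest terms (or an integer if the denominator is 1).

Let h be the number of horizontal steps (so 12-h are vertical). To end at (0,-4) need (h+0)/2 right-steps and ((12-h)-4)/2 up-steps.
Sum over h with 0 ≤ h ≤ 8, h ≡ 0 (mod 2), 12-h ≡ 0 (mod 2):
h=0: C(12,0)·C(0,0)·C(12,4) = 1·1·495 = 495
h=2: C(12,2)·C(2,1)·C(10,3) = 66·2·120 = 15840
h=4: C(12,4)·C(4,2)·C(8,2) = 495·6·28 = 83160
h=6: C(12,6)·C(6,3)·C(6,1) = 924·20·6 = 110880
h=8: C(12,8)·C(8,4)·C(4,0) = 495·70·1 = 34650
Total favorable: 245025
Total paths: 4^12 = 16777216
P = 245025/16777216 = 245025/16777216

Answer: 245025/16777216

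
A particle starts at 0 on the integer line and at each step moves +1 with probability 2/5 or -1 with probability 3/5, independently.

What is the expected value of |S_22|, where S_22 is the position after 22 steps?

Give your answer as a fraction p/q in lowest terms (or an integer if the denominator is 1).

Answer: 12462254607272206/2384185791015625

Derivation:
S_22 takes values m ≡ 0 (mod 2) with |m| ≤ 22; P(S_22=m) = C(22,(22+m)/2) · (2/5)^((22+m)/2) · (3/5)^((22-m)/2).
Distribution: P(S=-22)=31381059609/2384185791015625, P(S=-20)=460255540932/2384185791015625, P(S=-18)=3221788786524/2384185791015625, P(S=-16)=2863812254688/476837158203125, P(S=-14)=9068738806512/476837158203125, P(S=-12)=108824865678144/2384185791015625, P(S=-10)=205558079614272/2384185791015625, P(S=-8)=313231359412224/2384185791015625, P(S=-6)=78307839853056/476837158203125, P(S=-4)=81208130217984/476837158203125, P(S=-2)=351901897611264/2384185791015625, P(S=0)=255928652808192/2384185791015625, P(S=2)=156400843382784/2384185791015625, P(S=4)=16041112141824/476837158203125, P(S=6)=6874762346496/476837158203125, P(S=8)=12221799727104/2384185791015625, P(S=10)=3564691587072/2384185791015625, P(S=12)=838750961664/2384185791015625, P(S=14)=31064850432/476837158203125, P(S=16)=4359979008/476837158203125, P(S=18)=2179989504/2384185791015625, P(S=20)=138412032/2384185791015625, P(S=22)=4194304/2384185791015625
E[|S_22|] = Σ_m |m|·P(S_22=m) = 12462254607272206/2384185791015625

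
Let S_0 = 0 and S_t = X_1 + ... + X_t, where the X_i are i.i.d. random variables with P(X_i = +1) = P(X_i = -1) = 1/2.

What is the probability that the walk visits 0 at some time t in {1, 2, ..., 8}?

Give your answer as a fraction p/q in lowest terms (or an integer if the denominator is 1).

Answer: 93/128

Derivation:
Count via complement. Let g(t,s) = #length-t paths at position s with S_1..S_t all ≠ 0.
g(t,s) = g(t-1,s-1) + g(t-1,s+1) for s ≠ 0; g(t,0) = 0.
t=0: g(0,0)=1
t=1: g(1,-1)=1 g(1,1)=1
t=2: g(2,-2)=1 g(2,2)=1
t=3: g(3,-3)=1 g(3,-1)=1 g(3,1)=1 g(3,3)=1
t=4: g(4,-4)=1 g(4,-2)=2 g(4,2)=2 g(4,4)=1
t=5: g(5,-5)=1 g(5,-3)=3 g(5,-1)=2 g(5,1)=2 g(5,3)=3 g(5,5)=1
t=6: g(6,-6)=1 g(6,-4)=4 g(6,-2)=5 g(6,2)=5 g(6,4)=4 g(6,6)=1
t=7: g(7,-7)=1 g(7,-5)=5 g(7,-3)=9 g(7,-1)=5 g(7,1)=5 g(7,3)=9 g(7,5)=5 g(7,7)=1
t=8: g(8,-8)=1 g(8,-6)=6 g(8,-4)=14 g(8,-2)=14 g(8,2)=14 g(8,4)=14 g(8,6)=6 g(8,8)=1
Paths never hitting 0: Σ_s g(8,s) = 70
Paths hitting 0: 2^8 - 70 = 186
P = 186/256 = 93/128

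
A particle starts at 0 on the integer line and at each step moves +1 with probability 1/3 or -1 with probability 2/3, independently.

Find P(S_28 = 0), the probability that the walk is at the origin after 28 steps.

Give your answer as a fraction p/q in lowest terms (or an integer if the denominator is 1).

To be at 0 after 28 steps: need exactly 14 steps of +1 and 14 of -1.
Number of such sequences: C(28,14) = 40116600
Each has probability (1/3)^14 · (2/3)^14 = 16384/22876792454961
P = 40116600 · 16384/22876792454961 = 24343347200/847288609443

Answer: 24343347200/847288609443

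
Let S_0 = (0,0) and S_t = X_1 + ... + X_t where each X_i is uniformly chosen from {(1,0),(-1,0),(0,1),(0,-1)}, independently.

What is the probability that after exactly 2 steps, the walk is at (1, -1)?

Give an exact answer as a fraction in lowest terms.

Answer: 1/8

Derivation:
Let h be the number of horizontal steps (so 2-h are vertical). To end at (1,-1) need (h+1)/2 right-steps and ((2-h)-1)/2 up-steps.
Sum over h with 1 ≤ h ≤ 1, h ≡ 1 (mod 2), 2-h ≡ 1 (mod 2):
h=1: C(2,1)·C(1,1)·C(1,0) = 2·1·1 = 2
Total favorable: 2
Total paths: 4^2 = 16
P = 2/16 = 1/8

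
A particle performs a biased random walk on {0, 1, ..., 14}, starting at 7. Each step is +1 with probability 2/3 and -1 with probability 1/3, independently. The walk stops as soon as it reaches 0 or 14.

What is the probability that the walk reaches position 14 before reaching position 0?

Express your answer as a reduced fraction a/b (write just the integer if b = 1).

Biased walk: p = 2/3, q = 1/3, r = q/p = 1/2
Gambler's ruin: P(hit 14 before 0 | start at 7) = (1 - r^a)/(1 - r^N)
r^7 = 1/128; r^14 = 1/16384
P = (1 - 1/128) / (1 - 1/16384) = 127/128 / 16383/16384 = 128/129

Answer: 128/129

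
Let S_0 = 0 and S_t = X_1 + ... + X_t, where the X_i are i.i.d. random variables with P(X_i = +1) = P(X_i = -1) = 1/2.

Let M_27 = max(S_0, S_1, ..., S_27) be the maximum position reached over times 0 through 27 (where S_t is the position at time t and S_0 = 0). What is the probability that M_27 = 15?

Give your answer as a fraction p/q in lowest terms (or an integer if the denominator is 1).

Let M_27 = max(S_0,...,S_27). Use the reflection principle: for j ≥ 1, #{paths with M_27 ≥ j} = #{S_27 ≥ j} + #{S_27 ≥ j+1}.
By reflection, #{M_27 ≥ 15} = #{S_27 ≥ 15} + #{S_27 ≥ 16} = 397594 + 101584 = 499178.
#{M_27 ≥ 16} = #{S_27 ≥ 16} + #{S_27 ≥ 17} = 101584 + 101584 = 203168.
#{M_27 = 15} = 499178 - 203168 = 296010.
P(M_27 = 15) = 296010/134217728 = 148005/67108864

Answer: 148005/67108864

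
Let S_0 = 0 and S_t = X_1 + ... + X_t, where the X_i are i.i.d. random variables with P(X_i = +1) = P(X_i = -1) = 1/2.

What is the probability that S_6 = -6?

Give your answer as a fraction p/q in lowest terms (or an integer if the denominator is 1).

Answer: 1/64

Derivation:
To reach position -6 after 6 steps: need 0 steps of +1 and 6 of -1.
Favorable paths: C(6,0) = 1
Total paths: 2^6 = 64
P = 1/64 = 1/64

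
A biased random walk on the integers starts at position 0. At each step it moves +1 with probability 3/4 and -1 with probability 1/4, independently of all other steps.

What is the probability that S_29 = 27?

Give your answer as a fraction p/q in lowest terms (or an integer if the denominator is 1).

To reach position 27 after 29 steps: need 28 steps of +1 and 1 step of -1.
Number of such sequences: C(29,28) = 29
Each has probability (3/4)^28 · (1/4)^1 = 22876792454961/288230376151711744
P = 29 · 22876792454961/288230376151711744 = 663426981193869/288230376151711744

Answer: 663426981193869/288230376151711744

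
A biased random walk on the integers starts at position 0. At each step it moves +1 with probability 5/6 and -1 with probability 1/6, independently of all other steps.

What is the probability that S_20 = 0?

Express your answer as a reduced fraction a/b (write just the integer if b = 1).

To be at 0 after 20 steps: need exactly 10 steps of +1 and 10 of -1.
Number of such sequences: C(20,10) = 184756
Each has probability (5/6)^10 · (1/6)^10 = 9765625/3656158440062976
P = 184756 · 9765625/3656158440062976 = 451064453125/914039610015744

Answer: 451064453125/914039610015744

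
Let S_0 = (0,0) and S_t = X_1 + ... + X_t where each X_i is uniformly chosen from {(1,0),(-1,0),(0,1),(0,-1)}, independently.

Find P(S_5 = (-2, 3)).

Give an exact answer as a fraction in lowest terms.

Let h be the number of horizontal steps (so 5-h are vertical). To end at (-2,3) need (h-2)/2 right-steps and ((5-h)+3)/2 up-steps.
Sum over h with 2 ≤ h ≤ 2, h ≡ 0 (mod 2), 5-h ≡ 1 (mod 2):
h=2: C(5,2)·C(2,0)·C(3,3) = 10·1·1 = 10
Total favorable: 10
Total paths: 4^5 = 1024
P = 10/1024 = 5/512

Answer: 5/512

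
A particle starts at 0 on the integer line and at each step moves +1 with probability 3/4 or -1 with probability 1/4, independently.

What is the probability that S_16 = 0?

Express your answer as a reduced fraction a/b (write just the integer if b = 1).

To be at 0 after 16 steps: need exactly 8 steps of +1 and 8 of -1.
Number of such sequences: C(16,8) = 12870
Each has probability (3/4)^8 · (1/4)^8 = 6561/4294967296
P = 12870 · 6561/4294967296 = 42220035/2147483648

Answer: 42220035/2147483648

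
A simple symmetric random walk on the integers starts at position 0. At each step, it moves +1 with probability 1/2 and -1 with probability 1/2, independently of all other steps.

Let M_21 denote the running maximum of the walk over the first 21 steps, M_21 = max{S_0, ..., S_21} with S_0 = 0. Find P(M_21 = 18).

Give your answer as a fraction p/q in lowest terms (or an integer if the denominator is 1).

Let M_21 = max(S_0,...,S_21). Use the reflection principle: for j ≥ 1, #{paths with M_21 ≥ j} = #{S_21 ≥ j} + #{S_21 ≥ j+1}.
By reflection, #{M_21 ≥ 18} = #{S_21 ≥ 18} + #{S_21 ≥ 19} = 22 + 22 = 44.
#{M_21 ≥ 19} = #{S_21 ≥ 19} + #{S_21 ≥ 20} = 22 + 1 = 23.
#{M_21 = 18} = 44 - 23 = 21.
P(M_21 = 18) = 21/2097152 = 21/2097152

Answer: 21/2097152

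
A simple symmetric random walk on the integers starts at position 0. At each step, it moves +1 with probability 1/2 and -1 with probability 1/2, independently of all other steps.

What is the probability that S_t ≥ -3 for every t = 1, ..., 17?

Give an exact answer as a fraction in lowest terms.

Answer: 21879/32768

Derivation:
Let f(t,s) = #length-t paths at position s with S_1..S_t all ≥ -3.
f(t,s) = f(t-1,s-1) + f(t-1,s+1) for s ≥ -3; f(t,s) = 0 for s < -3.
t=0: f(0,0)=1
t=1: f(1,-1)=1 f(1,1)=1
t=2: f(2,-2)=1 f(2,0)=2 f(2,2)=1
t=3: f(3,-3)=1 f(3,-1)=3 f(3,1)=3 f(3,3)=1
t=4: f(4,-2)=4 f(4,0)=6 f(4,2)=4 f(4,4)=1
t=5: f(5,-3)=4 f(5,-1)=10 f(5,1)=10 f(5,3)=5 f(5,5)=1
t=6: f(6,-2)=14 f(6,0)=20 f(6,2)=15 f(6,4)=6 f(6,6)=1
t=7: f(7,-3)=14 f(7,-1)=34 f(7,1)=35 f(7,3)=21 f(7,5)=7 f(7,7)=1
t=8: f(8,-2)=48 f(8,0)=69 f(8,2)=56 f(8,4)=28 f(8,6)=8 f(8,8)=1
t=9: f(9,-3)=48 f(9,-1)=117 f(9,1)=125 f(9,3)=84 f(9,5)=36 f(9,7)=9 f(9,9)=1
t=10: f(10,-2)=165 f(10,0)=242 f(10,2)=209 f(10,4)=120 f(10,6)=45 f(10,8)=10 f(10,10)=1
t=11: f(11,-3)=165 f(11,-1)=407 f(11,1)=451 f(11,3)=329 f(11,5)=165 f(11,7)=55 f(11,9)=11 f(11,11)=1
t=12: f(12,-2)=572 f(12,0)=858 f(12,2)=780 f(12,4)=494 f(12,6)=220 f(12,8)=66 f(12,10)=12 f(12,12)=1
t=13: f(13,-3)=572 f(13,-1)=1430 f(13,1)=1638 f(13,3)=1274 f(13,5)=714 f(13,7)=286 f(13,9)=78 f(13,11)=13 f(13,13)=1
t=14: f(14,-2)=2002 f(14,0)=3068 f(14,2)=2912 f(14,4)=1988 f(14,6)=1000 f(14,8)=364 f(14,10)=91 f(14,12)=14 f(14,14)=1
t=15: f(15,-3)=2002 f(15,-1)=5070 f(15,1)=5980 f(15,3)=4900 f(15,5)=2988 f(15,7)=1364 f(15,9)=455 f(15,11)=105 f(15,13)=15 f(15,15)=1
t=16: f(16,-2)=7072 f(16,0)=11050 f(16,2)=10880 f(16,4)=7888 f(16,6)=4352 f(16,8)=1819 f(16,10)=560 f(16,12)=120 f(16,14)=16 f(16,16)=1
t=17: f(17,-3)=7072 f(17,-1)=18122 f(17,1)=21930 f(17,3)=18768 f(17,5)=12240 f(17,7)=6171 f(17,9)=2379 f(17,11)=680 f(17,13)=136 f(17,15)=17 f(17,17)=1
Σ_s f(17,s) = 87516
P = 87516/131072 = 21879/32768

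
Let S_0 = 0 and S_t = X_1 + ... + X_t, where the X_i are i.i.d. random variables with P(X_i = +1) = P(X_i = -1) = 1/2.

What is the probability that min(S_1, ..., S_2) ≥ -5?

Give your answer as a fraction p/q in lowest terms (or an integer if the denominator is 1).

Let f(t,s) = #length-t paths at position s with S_1..S_t all ≥ -5.
f(t,s) = f(t-1,s-1) + f(t-1,s+1) for s ≥ -5; f(t,s) = 0 for s < -5.
t=0: f(0,0)=1
t=1: f(1,-1)=1 f(1,1)=1
t=2: f(2,-2)=1 f(2,0)=2 f(2,2)=1
Σ_s f(2,s) = 4
P = 4/4 = 1

Answer: 1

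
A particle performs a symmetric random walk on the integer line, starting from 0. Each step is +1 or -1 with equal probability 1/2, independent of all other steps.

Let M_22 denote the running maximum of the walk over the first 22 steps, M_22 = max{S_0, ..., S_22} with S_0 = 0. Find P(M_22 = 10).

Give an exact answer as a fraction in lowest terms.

Answer: 74613/4194304

Derivation:
Let M_22 = max(S_0,...,S_22). Use the reflection principle: for j ≥ 1, #{paths with M_22 ≥ j} = #{S_22 ≥ j} + #{S_22 ≥ j+1}.
By reflection, #{M_22 ≥ 10} = #{S_22 ≥ 10} + #{S_22 ≥ 11} = 110056 + 35443 = 145499.
#{M_22 ≥ 11} = #{S_22 ≥ 11} + #{S_22 ≥ 12} = 35443 + 35443 = 70886.
#{M_22 = 10} = 145499 - 70886 = 74613.
P(M_22 = 10) = 74613/4194304 = 74613/4194304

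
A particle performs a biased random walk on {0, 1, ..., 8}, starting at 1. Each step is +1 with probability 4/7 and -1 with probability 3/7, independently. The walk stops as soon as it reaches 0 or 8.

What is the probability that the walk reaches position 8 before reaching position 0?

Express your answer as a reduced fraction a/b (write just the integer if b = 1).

Biased walk: p = 4/7, q = 3/7, r = q/p = 3/4
Gambler's ruin: P(hit 8 before 0 | start at 1) = (1 - r^a)/(1 - r^N)
r^1 = 3/4; r^8 = 6561/65536
P = (1 - 3/4) / (1 - 6561/65536) = 1/4 / 58975/65536 = 16384/58975

Answer: 16384/58975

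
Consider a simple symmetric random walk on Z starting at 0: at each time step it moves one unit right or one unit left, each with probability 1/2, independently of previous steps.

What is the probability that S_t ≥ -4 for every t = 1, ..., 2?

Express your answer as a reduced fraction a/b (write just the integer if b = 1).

Answer: 1

Derivation:
Let f(t,s) = #length-t paths at position s with S_1..S_t all ≥ -4.
f(t,s) = f(t-1,s-1) + f(t-1,s+1) for s ≥ -4; f(t,s) = 0 for s < -4.
t=0: f(0,0)=1
t=1: f(1,-1)=1 f(1,1)=1
t=2: f(2,-2)=1 f(2,0)=2 f(2,2)=1
Σ_s f(2,s) = 4
P = 4/4 = 1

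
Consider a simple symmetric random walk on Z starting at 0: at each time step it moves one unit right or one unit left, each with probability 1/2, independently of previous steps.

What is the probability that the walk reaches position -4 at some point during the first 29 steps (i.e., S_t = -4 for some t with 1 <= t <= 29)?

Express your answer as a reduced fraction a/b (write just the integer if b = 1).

Count via complement. Let g(t,s) = #length-t paths at position s with S_1..S_t all ≠ -4.
g(t,s) = g(t-1,s-1) + g(t-1,s+1) for s ≠ -4; g(t,-4) = 0.
t=0: g(0,0)=1
t=1: g(1,-1)=1 g(1,1)=1
t=2: g(2,-2)=1 g(2,0)=2 g(2,2)=1
t=3: g(3,-3)=1 g(3,-1)=3 g(3,1)=3 g(3,3)=1
t=4: g(4,-2)=4 g(4,0)=6 g(4,2)=4 g(4,4)=1
t=5: g(5,-3)=4 g(5,-1)=10 g(5,1)=10 g(5,3)=5 g(5,5)=1
t=6: g(6,-2)=14 g(6,0)=20 g(6,2)=15 g(6,4)=6 g(6,6)=1
t=7: g(7,-3)=14 g(7,-1)=34 g(7,1)=35 g(7,3)=21 g(7,5)=7 g(7,7)=1
t=8: g(8,-2)=48 g(8,0)=69 g(8,2)=56 g(8,4)=28 g(8,6)=8 g(8,8)=1
t=9: g(9,-3)=48 g(9,-1)=117 g(9,1)=125 g(9,3)=84 g(9,5)=36 g(9,7)=9 g(9,9)=1
t=10: g(10,-2)=165 g(10,0)=242 g(10,2)=209 g(10,4)=120 g(10,6)=45 g(10,8)=10 g(10,10)=1
t=11: g(11,-3)=165 g(11,-1)=407 g(11,1)=451 g(11,3)=329 g(11,5)=165 g(11,7)=55 g(11,9)=11 g(11,11)=1
t=12: g(12,-2)=572 g(12,0)=858 g(12,2)=780 g(12,4)=494 g(12,6)=220 g(12,8)=66 g(12,10)=12 g(12,12)=1
t=13: g(13,-3)=572 g(13,-1)=1430 g(13,1)=1638 g(13,3)=1274 g(13,5)=714 g(13,7)=286 g(13,9)=78 g(13,11)=13 g(13,13)=1
t=14: g(14,-2)=2002 g(14,0)=3068 g(14,2)=2912 g(14,4)=1988 g(14,6)=1000 g(14,8)=364 g(14,10)=91 g(14,12)=14 g(14,14)=1
t=15: g(15,-3)=2002 g(15,-1)=5070 g(15,1)=5980 g(15,3)=4900 g(15,5)=2988 g(15,7)=1364 g(15,9)=455 g(15,11)=105 g(15,13)=15 g(15,15)=1
t=16: g(16,-2)=7072 g(16,0)=11050 g(16,2)=10880 g(16,4)=7888 g(16,6)=4352 g(16,8)=1819 g(16,10)=560 g(16,12)=120 g(16,14)=16 g(16,16)=1
t=17: g(17,-3)=7072 g(17,-1)=18122 g(17,1)=21930 g(17,3)=18768 g(17,5)=12240 g(17,7)=6171 g(17,9)=2379 g(17,11)=680 g(17,13)=136 g(17,15)=17 g(17,17)=1
t=18: g(18,-2)=25194 g(18,0)=40052 g(18,2)=40698 g(18,4)=31008 g(18,6)=18411 g(18,8)=8550 g(18,10)=3059 g(18,12)=816 g(18,14)=153 g(18,16)=18 g(18,18)=1
t=19: g(19,-3)=25194 g(19,-1)=65246 g(19,1)=80750 g(19,3)=71706 g(19,5)=49419 g(19,7)=26961 g(19,9)=11609 g(19,11)=3875 g(19,13)=969 g(19,15)=171 g(19,17)=19 g(19,19)=1
t=20: g(20,-2)=90440 g(20,0)=145996 g(20,2)=152456 g(20,4)=121125 g(20,6)=76380 g(20,8)=38570 g(20,10)=15484 g(20,12)=4844 g(20,14)=1140 g(20,16)=190 g(20,18)=20 g(20,20)=1
t=21: g(21,-3)=90440 g(21,-1)=236436 g(21,1)=298452 g(21,3)=273581 g(21,5)=197505 g(21,7)=114950 g(21,9)=54054 g(21,11)=20328 g(21,13)=5984 g(21,15)=1330 g(21,17)=210 g(21,19)=21 g(21,21)=1
t=22: g(22,-2)=326876 g(22,0)=534888 g(22,2)=572033 g(22,4)=471086 g(22,6)=312455 g(22,8)=169004 g(22,10)=74382 g(22,12)=26312 g(22,14)=7314 g(22,16)=1540 g(22,18)=231 g(22,20)=22 g(22,22)=1
t=23: g(23,-3)=326876 g(23,-1)=861764 g(23,1)=1106921 g(23,3)=1043119 g(23,5)=783541 g(23,7)=481459 g(23,9)=243386 g(23,11)=100694 g(23,13)=33626 g(23,15)=8854 g(23,17)=1771 g(23,19)=253 g(23,21)=23 g(23,23)=1
t=24: g(24,-2)=1188640 g(24,0)=1968685 g(24,2)=2150040 g(24,4)=1826660 g(24,6)=1265000 g(24,8)=724845 g(24,10)=344080 g(24,12)=134320 g(24,14)=42480 g(24,16)=10625 g(24,18)=2024 g(24,20)=276 g(24,22)=24 g(24,24)=1
t=25: g(25,-3)=1188640 g(25,-1)=3157325 g(25,1)=4118725 g(25,3)=3976700 g(25,5)=3091660 g(25,7)=1989845 g(25,9)=1068925 g(25,11)=478400 g(25,13)=176800 g(25,15)=53105 g(25,17)=12649 g(25,19)=2300 g(25,21)=300 g(25,23)=25 g(25,25)=1
t=26: g(26,-2)=4345965 g(26,0)=7276050 g(26,2)=8095425 g(26,4)=7068360 g(26,6)=5081505 g(26,8)=3058770 g(26,10)=1547325 g(26,12)=655200 g(26,14)=229905 g(26,16)=65754 g(26,18)=14949 g(26,20)=2600 g(26,22)=325 g(26,24)=26 g(26,26)=1
t=27: g(27,-3)=4345965 g(27,-1)=11622015 g(27,1)=15371475 g(27,3)=15163785 g(27,5)=12149865 g(27,7)=8140275 g(27,9)=4606095 g(27,11)=2202525 g(27,13)=885105 g(27,15)=295659 g(27,17)=80703 g(27,19)=17549 g(27,21)=2925 g(27,23)=351 g(27,25)=27 g(27,27)=1
t=28: g(28,-2)=15967980 g(28,0)=26993490 g(28,2)=30535260 g(28,4)=27313650 g(28,6)=20290140 g(28,8)=12746370 g(28,10)=6808620 g(28,12)=3087630 g(28,14)=1180764 g(28,16)=376362 g(28,18)=98252 g(28,20)=20474 g(28,22)=3276 g(28,24)=378 g(28,26)=28 g(28,28)=1
t=29: g(29,-3)=15967980 g(29,-1)=42961470 g(29,1)=57528750 g(29,3)=57848910 g(29,5)=47603790 g(29,7)=33036510 g(29,9)=19554990 g(29,11)=9896250 g(29,13)=4268394 g(29,15)=1557126 g(29,17)=474614 g(29,19)=118726 g(29,21)=23750 g(29,23)=3654 g(29,25)=406 g(29,27)=29 g(29,29)=1
Paths never hitting -4: Σ_s g(29,s) = 290845350
Paths hitting -4: 2^29 - 290845350 = 246025562
P = 246025562/536870912 = 123012781/268435456

Answer: 123012781/268435456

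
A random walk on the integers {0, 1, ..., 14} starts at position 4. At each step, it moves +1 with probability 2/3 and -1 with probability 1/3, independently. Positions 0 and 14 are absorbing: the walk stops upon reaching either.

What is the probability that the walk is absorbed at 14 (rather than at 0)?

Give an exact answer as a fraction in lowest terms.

Answer: 5120/5461

Derivation:
Biased walk: p = 2/3, q = 1/3, r = q/p = 1/2
Gambler's ruin: P(hit 14 before 0 | start at 4) = (1 - r^a)/(1 - r^N)
r^4 = 1/16; r^14 = 1/16384
P = (1 - 1/16) / (1 - 1/16384) = 15/16 / 16383/16384 = 5120/5461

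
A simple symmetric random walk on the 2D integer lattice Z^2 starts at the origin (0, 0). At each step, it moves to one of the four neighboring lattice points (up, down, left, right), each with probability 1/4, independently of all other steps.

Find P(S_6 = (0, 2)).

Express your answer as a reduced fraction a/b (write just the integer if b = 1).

Answer: 225/4096

Derivation:
Let h be the number of horizontal steps (so 6-h are vertical). To end at (0,2) need (h+0)/2 right-steps and ((6-h)+2)/2 up-steps.
Sum over h with 0 ≤ h ≤ 4, h ≡ 0 (mod 2), 6-h ≡ 0 (mod 2):
h=0: C(6,0)·C(0,0)·C(6,4) = 1·1·15 = 15
h=2: C(6,2)·C(2,1)·C(4,3) = 15·2·4 = 120
h=4: C(6,4)·C(4,2)·C(2,2) = 15·6·1 = 90
Total favorable: 225
Total paths: 4^6 = 4096
P = 225/4096 = 225/4096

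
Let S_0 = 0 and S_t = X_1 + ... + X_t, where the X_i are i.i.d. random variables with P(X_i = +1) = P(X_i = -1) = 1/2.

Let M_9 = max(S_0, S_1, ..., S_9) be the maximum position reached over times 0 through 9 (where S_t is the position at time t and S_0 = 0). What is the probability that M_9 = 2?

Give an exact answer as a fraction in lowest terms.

Let M_9 = max(S_0,...,S_9). Use the reflection principle: for j ≥ 1, #{paths with M_9 ≥ j} = #{S_9 ≥ j} + #{S_9 ≥ j+1}.
By reflection, #{M_9 ≥ 2} = #{S_9 ≥ 2} + #{S_9 ≥ 3} = 130 + 130 = 260.
#{M_9 ≥ 3} = #{S_9 ≥ 3} + #{S_9 ≥ 4} = 130 + 46 = 176.
#{M_9 = 2} = 260 - 176 = 84.
P(M_9 = 2) = 84/512 = 21/128

Answer: 21/128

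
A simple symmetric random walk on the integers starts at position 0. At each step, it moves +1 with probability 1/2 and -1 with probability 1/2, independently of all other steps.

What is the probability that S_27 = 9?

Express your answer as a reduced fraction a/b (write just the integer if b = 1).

To reach position 9 after 27 steps: need 18 steps of +1 and 9 of -1.
Favorable paths: C(27,18) = 4686825
Total paths: 2^27 = 134217728
P = 4686825/134217728 = 4686825/134217728

Answer: 4686825/134217728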